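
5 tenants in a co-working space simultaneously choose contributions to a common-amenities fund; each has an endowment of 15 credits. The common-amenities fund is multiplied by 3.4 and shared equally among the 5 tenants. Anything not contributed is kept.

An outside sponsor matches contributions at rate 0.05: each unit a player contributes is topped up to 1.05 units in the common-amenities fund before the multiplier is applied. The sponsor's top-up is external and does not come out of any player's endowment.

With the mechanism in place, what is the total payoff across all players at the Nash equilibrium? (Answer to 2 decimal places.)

75.00 credits

Even with the mechanism, each unit contributed returns only 3.4 × 1.05 / 5 = 0.7140 per unit of net cost, so contributing nothing is still dominant.
At the Nash equilibrium no one contributes; group total payoff = 5 × 15 = 75.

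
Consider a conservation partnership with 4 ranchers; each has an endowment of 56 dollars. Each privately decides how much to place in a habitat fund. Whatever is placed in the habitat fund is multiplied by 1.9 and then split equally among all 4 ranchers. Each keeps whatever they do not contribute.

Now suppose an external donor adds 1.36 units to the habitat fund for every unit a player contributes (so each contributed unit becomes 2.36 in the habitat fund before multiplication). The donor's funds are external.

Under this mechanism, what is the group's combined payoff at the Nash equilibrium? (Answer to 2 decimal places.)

1004.42 dollars

The effective private return per unit is now 1.9 × 2.36 / 4 = 1.1210 > 1, so every player's dominant strategy flips to full contribution.
At the Nash equilibrium everyone contributes 56. Group total payoff = 1.9 × 2.36 × 224 = 1004.42.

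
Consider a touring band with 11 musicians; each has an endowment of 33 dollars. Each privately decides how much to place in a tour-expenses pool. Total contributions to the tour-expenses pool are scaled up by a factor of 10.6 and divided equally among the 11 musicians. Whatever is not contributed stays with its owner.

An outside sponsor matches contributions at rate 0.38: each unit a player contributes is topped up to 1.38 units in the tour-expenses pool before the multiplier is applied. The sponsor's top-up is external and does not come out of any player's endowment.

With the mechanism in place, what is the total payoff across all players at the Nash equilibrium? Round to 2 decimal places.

The effective private return per unit is now 10.6 × 1.38 / 11 = 1.3298 > 1, so every player's dominant strategy flips to full contribution.
At the Nash equilibrium everyone contributes 33. Group total payoff = 10.6 × 1.38 × 363 = 5309.96.

5309.96 dollars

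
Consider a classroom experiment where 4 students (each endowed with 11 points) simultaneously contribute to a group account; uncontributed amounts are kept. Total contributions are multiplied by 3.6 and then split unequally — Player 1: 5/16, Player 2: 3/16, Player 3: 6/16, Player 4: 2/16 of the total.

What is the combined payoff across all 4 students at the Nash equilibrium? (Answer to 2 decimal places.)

101.20 points

A player with share s gets back 3.6·s per unit contributed, so full contribution is dominant for anyone with s > 1/3.6 = 0.2778 and zero contribution is dominant for anyone below.
Player 1 and Player 3 are above the threshold, contributing 11 each; the remaining 2 contribute 0. Total contributed: 22.
The group account pays out 3.6 × 22 = 79.20 in total (split across the unequal shares, but the aggregate is all that matters for the group sum).
The 2 free-riders keep 11 each, adding 22. Group total = 22 + 79.20 = 101.20.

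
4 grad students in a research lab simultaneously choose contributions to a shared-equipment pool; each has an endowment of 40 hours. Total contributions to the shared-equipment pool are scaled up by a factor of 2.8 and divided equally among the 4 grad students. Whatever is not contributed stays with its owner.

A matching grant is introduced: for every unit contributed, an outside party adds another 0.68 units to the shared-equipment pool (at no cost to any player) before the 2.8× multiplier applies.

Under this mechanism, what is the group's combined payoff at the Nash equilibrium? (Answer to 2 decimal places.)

752.64 hours

With the mechanism, a contributed unit returns 2.8 × 1.68 / 4 = 1.1760 per unit of net cost to the contributor — now above 1 — so contributing fully is weakly dominant for every player.
So the Nash equilibrium is full contribution by all 4; the group earns 2.8 × 1.68 × 160 = 752.64.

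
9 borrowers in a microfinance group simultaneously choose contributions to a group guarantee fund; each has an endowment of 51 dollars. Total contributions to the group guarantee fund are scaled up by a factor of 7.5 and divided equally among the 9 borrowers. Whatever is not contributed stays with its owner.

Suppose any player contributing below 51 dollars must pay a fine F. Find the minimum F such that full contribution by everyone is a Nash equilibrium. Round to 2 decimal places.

8.50 dollars

Given the others contribute fully, the best deviation is to contribute 0 (any partial contribution still incurs the fine and gives up units whose private return 0.8333 is below 1).
Deviating from 51 to 0 saves 51 dollars but forfeits the deviator's share of the drop in the group guarantee fund: 7.5/9 × 51 = 42.50.
So the deviation gain is 51 − 42.50 = 8.50, and the fine must be at least 8.50 dollars to wipe it out.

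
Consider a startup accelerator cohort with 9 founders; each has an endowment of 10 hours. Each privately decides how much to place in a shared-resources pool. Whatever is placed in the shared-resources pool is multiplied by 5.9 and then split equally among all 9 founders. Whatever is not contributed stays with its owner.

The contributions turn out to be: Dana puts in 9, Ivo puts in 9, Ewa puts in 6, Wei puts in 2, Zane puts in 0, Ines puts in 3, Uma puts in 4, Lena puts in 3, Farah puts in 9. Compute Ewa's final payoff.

Total contributed: 9 + 9 + 6 + 2 + 0 + 3 + 4 + 3 + 9 = 45.
Each receives 5.9 × 45 / 9 = 29.50 from the shared-resources pool.
Ewa keeps 10 − 6 = 4, so Ewa's payoff is 4 + 29.50 = 33.50.

33.50 hours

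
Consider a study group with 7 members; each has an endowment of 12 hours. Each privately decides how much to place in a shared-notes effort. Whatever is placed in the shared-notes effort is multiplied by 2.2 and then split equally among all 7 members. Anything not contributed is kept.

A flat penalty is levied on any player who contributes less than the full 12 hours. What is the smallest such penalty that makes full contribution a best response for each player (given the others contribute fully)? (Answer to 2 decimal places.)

8.23 hours

Given the others contribute fully, the best deviation is to contribute 0 (any partial contribution still incurs the fine and gives up units whose private return 0.3143 is below 1).
Deviating from 12 to 0 saves 12 hours but forfeits the deviator's share of the drop in the shared-notes effort: 2.2/7 × 12 = 3.77.
So the deviation gain is 12 − 3.77 = 8.23, and the fine must be at least 8.23 hours to wipe it out.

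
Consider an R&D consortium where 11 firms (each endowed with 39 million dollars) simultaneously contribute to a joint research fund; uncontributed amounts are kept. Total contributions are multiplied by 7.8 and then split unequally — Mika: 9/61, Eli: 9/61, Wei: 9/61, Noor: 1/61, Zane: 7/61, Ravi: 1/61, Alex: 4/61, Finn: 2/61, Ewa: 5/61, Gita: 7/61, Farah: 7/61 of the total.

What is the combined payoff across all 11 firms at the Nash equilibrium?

A player with share s gets back 7.8·s per unit contributed, so full contribution is dominant for anyone with s > 1/7.8 = 0.1282 and zero contribution is dominant for anyone below.
Mika, Eli and Wei clear that bar, contributing 39 each; the remaining 8 contribute 0. Total contributed: 117.
The joint research fund pays out 7.8 × 117 = 912.60 in total (split across the unequal shares, but the aggregate is all that matters for the group sum).
The 8 free-riders keep 39 each, adding 312. Group total = 312 + 912.60 = 1224.60.

1224.60 million dollars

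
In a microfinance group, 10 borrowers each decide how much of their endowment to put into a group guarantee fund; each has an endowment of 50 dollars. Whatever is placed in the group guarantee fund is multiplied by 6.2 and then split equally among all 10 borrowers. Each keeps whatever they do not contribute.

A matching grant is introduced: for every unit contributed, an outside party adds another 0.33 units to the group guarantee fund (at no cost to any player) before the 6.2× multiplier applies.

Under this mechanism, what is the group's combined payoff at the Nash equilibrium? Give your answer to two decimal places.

500.00 dollars

Even with the mechanism, each unit contributed returns only 6.2 × 1.33 / 10 = 0.8246 per unit of net cost, so contributing nothing is still dominant.
Everyone keeps their endowment and the group total is 10 × 50 = 500.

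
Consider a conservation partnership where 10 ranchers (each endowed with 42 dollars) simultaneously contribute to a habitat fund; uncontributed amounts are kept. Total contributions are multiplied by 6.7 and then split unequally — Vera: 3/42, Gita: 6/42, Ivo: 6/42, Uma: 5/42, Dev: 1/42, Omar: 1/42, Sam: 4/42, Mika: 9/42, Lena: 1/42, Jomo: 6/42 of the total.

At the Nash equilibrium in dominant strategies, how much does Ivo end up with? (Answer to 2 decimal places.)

For player j, contributing a unit is worthwhile iff 6.7 × (j's share) ≥ 1, i.e. iff j's share is at least 0.1493.
Only Mika (9/42) clears that bar, contributing 42; the remaining 9 contribute 0. Total contributed: 42.
Ivo keeps 42 and receives 6.7 × 42 × 6/42 = 40.20 from the habitat fund, for a payoff of 82.20.

82.20 dollars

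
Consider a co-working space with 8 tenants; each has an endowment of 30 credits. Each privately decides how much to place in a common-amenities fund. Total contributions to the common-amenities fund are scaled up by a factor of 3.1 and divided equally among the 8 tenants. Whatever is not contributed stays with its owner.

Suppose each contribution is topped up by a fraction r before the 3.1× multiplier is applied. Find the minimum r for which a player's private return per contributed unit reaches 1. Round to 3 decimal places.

With matching at rate r, one contributed unit becomes (1 + r) in the common-amenities fund and returns 3.1 × (1 + r) / 8 to the contributor.
Setting this equal to 1: 1 + r = 8/3.1 = 2.5806.
So the minimum matching rate is r = 2.5806 − 1 = 1.581.

1.581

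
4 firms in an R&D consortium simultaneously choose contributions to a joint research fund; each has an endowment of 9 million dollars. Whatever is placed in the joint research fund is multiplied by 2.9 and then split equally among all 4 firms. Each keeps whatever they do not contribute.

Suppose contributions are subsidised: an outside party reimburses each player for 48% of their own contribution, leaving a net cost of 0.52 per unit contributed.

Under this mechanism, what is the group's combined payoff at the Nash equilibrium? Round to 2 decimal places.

121.68 million dollars

With the mechanism, a contributed unit returns (2.9/4) / 0.52 = 1.3942 per unit of net cost to the contributor — now above 1 — so contributing fully is weakly dominant for every player.
At the Nash equilibrium everyone contributes 9. Group total payoff = 4 × (9 × 0.48 + 2.9 × 9) = 121.68.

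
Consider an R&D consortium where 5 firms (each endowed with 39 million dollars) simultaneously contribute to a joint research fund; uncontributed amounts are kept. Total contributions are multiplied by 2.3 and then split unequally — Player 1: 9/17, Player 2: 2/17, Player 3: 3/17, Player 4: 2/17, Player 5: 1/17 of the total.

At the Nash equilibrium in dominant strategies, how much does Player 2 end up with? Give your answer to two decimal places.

For player j, contributing a unit is worthwhile iff 2.3 × (j's share) ≥ 1, i.e. iff j's share is at least 0.4348.
Only Player 1 (9/17) clears that bar, contributing 39; the remaining 4 contribute 0. Total contributed: 39.
Player 2 keeps 39 and receives 2.3 × 39 × 2/17 = 10.55 from the joint research fund, for a payoff of 49.55.

49.55 million dollars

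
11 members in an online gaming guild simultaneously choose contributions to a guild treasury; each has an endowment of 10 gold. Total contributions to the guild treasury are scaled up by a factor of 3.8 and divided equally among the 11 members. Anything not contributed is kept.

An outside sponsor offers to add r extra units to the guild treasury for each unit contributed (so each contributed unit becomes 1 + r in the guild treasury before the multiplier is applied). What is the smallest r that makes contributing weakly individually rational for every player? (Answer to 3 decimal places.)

With matching at rate r, one contributed unit becomes (1 + r) in the guild treasury and returns 3.8 × (1 + r) / 11 to the contributor.
Setting this equal to 1: 1 + r = 11/3.8 = 2.8947.
So the minimum matching rate is r = 2.8947 − 1 = 1.895.

1.895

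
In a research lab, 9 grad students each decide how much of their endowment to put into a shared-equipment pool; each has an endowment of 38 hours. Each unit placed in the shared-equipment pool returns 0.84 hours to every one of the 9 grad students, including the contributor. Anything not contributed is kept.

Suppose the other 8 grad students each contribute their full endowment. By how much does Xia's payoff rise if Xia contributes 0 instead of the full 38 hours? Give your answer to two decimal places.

6.08 hours

Switching from a contribution of 38 to 0 lets Xia keep an extra 38 hours, but lowers the shared-equipment pool by 38, which costs Xia their own share of that drop: 0.84 × 38 = 31.92.
Net gain = 38 − 31.92 = 6.08. The private return per contributed unit (0.84) is below 1, so free-riding is indeed the best response regardless of what the others do.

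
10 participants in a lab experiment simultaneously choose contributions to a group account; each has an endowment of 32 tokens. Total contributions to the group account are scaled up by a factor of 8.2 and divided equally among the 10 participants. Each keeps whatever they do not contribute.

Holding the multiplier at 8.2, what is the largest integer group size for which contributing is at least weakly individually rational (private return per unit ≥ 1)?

8

Private return per unit is 8.2/(group size), which is ≥ 1 whenever the group size is ≤ 8.2.
The largest such integer is 8.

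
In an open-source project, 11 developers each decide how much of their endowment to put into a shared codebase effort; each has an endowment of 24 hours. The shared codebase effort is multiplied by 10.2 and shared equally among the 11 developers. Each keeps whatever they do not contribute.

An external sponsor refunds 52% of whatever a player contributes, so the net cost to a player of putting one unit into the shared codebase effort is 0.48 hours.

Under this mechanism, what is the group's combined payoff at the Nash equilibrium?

2830.08 hours

Under the mechanism each unit contributed yields (10.2/11) / 0.48 = 1.9318 back to its contributor per unit of net cost, which exceeds 1, making full contribution the dominant choice for everyone.
So the Nash equilibrium is full contribution by all 11; the group earns 11 × (24 × 0.52 + 10.2 × 24) = 2830.08.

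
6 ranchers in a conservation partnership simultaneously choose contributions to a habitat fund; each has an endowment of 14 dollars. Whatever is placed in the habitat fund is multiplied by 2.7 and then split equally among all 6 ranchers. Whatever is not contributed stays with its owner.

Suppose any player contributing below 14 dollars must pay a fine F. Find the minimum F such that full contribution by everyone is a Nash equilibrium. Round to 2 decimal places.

7.70 dollars

Given the others contribute fully, the best deviation is to contribute 0 (any partial contribution still incurs the fine and gives up units whose private return 0.4500 is below 1).
Deviating from 14 to 0 saves 14 dollars but forfeits the deviator's share of the drop in the habitat fund: 2.7/6 × 14 = 6.30.
So the deviation gain is 14 − 6.30 = 7.70, and the fine must be at least 7.70 dollars to wipe it out.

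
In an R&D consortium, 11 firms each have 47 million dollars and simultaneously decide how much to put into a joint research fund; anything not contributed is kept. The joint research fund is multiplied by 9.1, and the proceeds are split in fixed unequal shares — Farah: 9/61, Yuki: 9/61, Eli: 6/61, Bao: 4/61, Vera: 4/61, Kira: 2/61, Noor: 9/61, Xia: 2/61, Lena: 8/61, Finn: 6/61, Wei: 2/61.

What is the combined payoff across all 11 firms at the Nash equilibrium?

2039.80 million dollars

A player with share s gets back 9.1·s per unit contributed, so full contribution is dominant for anyone with s > 1/9.1 = 0.1099 and zero contribution is dominant for anyone below.
Farah, Yuki, Noor and Lena clear that bar, contributing 47 each; the remaining 7 contribute 0. Total contributed: 188.
The joint research fund pays out 9.1 × 188 = 1710.80 in total (split across the unequal shares, but the aggregate is all that matters for the group sum).
The 7 free-riders keep 47 each, adding 329. Group total = 329 + 1710.80 = 2039.80.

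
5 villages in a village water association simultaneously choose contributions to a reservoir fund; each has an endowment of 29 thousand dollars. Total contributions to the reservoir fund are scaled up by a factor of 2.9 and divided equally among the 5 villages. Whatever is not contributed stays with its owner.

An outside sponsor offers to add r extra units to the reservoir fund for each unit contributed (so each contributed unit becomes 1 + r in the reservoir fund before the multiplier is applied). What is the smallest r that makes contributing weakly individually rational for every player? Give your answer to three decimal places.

0.724

With matching at rate r, one contributed unit becomes (1 + r) in the reservoir fund and returns 2.9 × (1 + r) / 5 to the contributor.
Setting this equal to 1: 1 + r = 5/2.9 = 1.7241.
So the minimum matching rate is r = 1.7241 − 1 = 0.724.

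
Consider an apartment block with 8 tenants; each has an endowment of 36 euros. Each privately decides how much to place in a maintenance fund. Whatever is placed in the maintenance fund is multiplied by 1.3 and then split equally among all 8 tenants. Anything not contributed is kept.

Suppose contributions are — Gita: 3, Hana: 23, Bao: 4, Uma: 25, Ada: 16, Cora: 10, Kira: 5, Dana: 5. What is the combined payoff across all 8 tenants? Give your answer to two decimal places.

Total contributed: 3 + 23 + 4 + 25 + 16 + 10 + 5 + 5 = 91; total kept: 8 × 36 − 91 = 197.
The maintenance fund pays out 1.3 × 91 = 118.30 in aggregate.
Group total = 197 + 118.30 = 315.30.

315.30 euros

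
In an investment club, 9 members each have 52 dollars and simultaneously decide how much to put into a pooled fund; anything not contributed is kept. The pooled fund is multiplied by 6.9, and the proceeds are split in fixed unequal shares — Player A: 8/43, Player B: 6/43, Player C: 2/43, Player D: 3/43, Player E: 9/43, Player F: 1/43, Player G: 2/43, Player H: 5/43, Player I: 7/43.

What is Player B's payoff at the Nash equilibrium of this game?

202.20 dollars

Each unit j contributes comes back to j as 6.9 × (j's share), so j prefers to contribute only if that share exceeds 1/6.9 = 0.1449; otherwise keeping the unit dominates.
The shares above 0.1449 belong to Player A, Player E and Player I, contributing 52 each; the remaining 6 contribute 0. Total contributed: 156.
Player B keeps 52 and receives 6.9 × 156 × 6/43 = 150.20 from the pooled fund, for a payoff of 202.20.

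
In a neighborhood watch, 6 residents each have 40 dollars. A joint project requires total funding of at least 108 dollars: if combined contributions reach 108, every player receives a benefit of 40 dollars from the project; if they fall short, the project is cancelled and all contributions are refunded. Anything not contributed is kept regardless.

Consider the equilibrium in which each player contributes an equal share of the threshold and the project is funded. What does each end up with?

Equal share of the threshold: 108/6 = 18.
At this profile no one gains by cutting their contribution: any cut drops the total below 108, the project is cancelled, contributions are refunded, and the deviator ends with 40, which is less than 40 − 18 + 40 = 62. Contributing more than 18 just wastes the excess. So contributing exactly 18 is a best response.
Each player's payoff: 40 − 18 + 40 = 62.

62 dollars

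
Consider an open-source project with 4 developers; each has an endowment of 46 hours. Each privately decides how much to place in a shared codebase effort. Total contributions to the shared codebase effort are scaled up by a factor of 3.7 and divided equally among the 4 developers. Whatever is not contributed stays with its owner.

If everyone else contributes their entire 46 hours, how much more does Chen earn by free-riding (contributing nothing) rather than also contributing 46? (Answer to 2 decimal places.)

3.45 hours

Switching from a contribution of 46 to 0 lets Chen keep an extra 46 hours, but lowers the shared codebase effort by 46, which costs Chen their own share of that drop: 3.7/4 × 46 = 42.55.
Net gain = 46 − 42.55 = 3.45. The private return per contributed unit (0.9250) is below 1, so free-riding is indeed the best response regardless of what the others do.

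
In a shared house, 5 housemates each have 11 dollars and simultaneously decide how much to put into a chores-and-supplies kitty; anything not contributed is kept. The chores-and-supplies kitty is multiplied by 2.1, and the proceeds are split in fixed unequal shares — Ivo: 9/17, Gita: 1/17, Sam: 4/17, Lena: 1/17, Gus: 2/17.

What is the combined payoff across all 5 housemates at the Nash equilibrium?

For player j, contributing a unit is worthwhile iff 2.1 × (j's share) ≥ 1, i.e. iff j's share is at least 0.4762.
Ivo alone (share 9/17) is above the threshold, contributing 11; the remaining 4 contribute 0. Total contributed: 11.
The chores-and-supplies kitty pays out 2.1 × 11 = 23.10 in total (split across the unequal shares, but the aggregate is all that matters for the group sum).
The 4 free-riders keep 11 each, adding 44. Group total = 44 + 23.10 = 67.10.

67.10 dollars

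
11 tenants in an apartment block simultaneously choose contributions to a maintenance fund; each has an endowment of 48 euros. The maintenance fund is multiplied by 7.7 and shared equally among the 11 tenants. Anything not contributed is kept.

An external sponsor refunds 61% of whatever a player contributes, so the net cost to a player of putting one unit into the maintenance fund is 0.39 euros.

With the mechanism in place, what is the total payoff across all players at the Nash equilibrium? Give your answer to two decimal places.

4387.68 euros

The effective private return per unit is now (7.7/11) / 0.39 = 1.7949 > 1, so every player's dominant strategy flips to full contribution.
So the Nash equilibrium is full contribution by all 11; the group earns 11 × (48 × 0.61 + 7.7 × 48) = 4387.68.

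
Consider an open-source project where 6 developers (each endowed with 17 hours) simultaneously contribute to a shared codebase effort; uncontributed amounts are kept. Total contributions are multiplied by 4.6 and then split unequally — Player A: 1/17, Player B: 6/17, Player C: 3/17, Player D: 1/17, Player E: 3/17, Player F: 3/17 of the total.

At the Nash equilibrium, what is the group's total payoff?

163.20 hours

A player with share s gets back 4.6·s per unit contributed, so full contribution is dominant for anyone with s > 1/4.6 = 0.2174 and zero contribution is dominant for anyone below.
Player B alone (share 6/17) is above the threshold, contributing 17; the remaining 5 contribute 0. Total contributed: 17.
The shared codebase effort pays out 4.6 × 17 = 78.20 in total (split across the unequal shares, but the aggregate is all that matters for the group sum).
The 5 free-riders keep 17 each, adding 85. Group total = 85 + 78.20 = 163.20.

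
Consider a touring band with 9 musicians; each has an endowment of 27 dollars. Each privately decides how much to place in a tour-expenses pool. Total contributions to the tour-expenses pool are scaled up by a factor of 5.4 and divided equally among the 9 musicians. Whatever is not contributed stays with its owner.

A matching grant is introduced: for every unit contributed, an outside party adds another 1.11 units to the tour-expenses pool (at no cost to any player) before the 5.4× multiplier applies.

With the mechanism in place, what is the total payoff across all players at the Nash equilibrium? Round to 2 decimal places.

2768.74 dollars

Under the mechanism each unit contributed yields 5.4 × 2.11 / 9 = 1.2660 back to its contributor per unit of net cost, which exceeds 1, making full contribution the dominant choice for everyone.
At the Nash equilibrium everyone contributes 27. Group total payoff = 5.4 × 2.11 × 243 = 2768.74.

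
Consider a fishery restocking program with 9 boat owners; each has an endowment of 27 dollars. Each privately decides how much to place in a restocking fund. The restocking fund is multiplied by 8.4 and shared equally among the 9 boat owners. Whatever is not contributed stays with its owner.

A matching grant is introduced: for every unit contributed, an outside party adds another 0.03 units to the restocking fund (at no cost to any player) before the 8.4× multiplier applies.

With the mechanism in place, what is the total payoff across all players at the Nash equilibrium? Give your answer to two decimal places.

The effective private return is 8.4 × 1.03 / 9 = 0.9613, which is still under 1, so the mechanism doesn't change anyone's dominant strategy: zero contribution.
Everyone keeps their endowment and the group total is 9 × 27 = 243.

243.00 dollars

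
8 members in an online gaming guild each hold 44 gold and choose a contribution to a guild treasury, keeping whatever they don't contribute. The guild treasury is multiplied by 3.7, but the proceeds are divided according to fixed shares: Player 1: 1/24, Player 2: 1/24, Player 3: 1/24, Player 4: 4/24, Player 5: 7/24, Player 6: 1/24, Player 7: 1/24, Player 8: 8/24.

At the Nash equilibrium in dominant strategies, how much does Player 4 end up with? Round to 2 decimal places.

98.27 gold

Player j's private return per contributed unit is 3.7 × (j's share). Contributing is weakly dominant for j when that share is at least 1/3.7 = 0.2703, and contributing 0 is dominant otherwise.
Player 5 and Player 8 are above the threshold, contributing 44 each; the remaining 6 contribute 0. Total contributed: 88.
Player 4 keeps 44 and receives 3.7 × 88 × 4/24 = 54.27 from the guild treasury, for a payoff of 98.27.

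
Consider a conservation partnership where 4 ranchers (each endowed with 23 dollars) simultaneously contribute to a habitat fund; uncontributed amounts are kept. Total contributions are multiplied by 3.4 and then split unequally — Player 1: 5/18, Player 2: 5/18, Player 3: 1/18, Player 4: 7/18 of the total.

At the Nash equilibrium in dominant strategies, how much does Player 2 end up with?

Player j's private return per contributed unit is 3.4 × (j's share). Contributing is weakly dominant for j when that share is at least 1/3.4 = 0.2941, and contributing 0 is dominant otherwise.
Only Player 4 (7/18) clears that bar, contributing 23; the remaining 3 contribute 0. Total contributed: 23.
Player 2 keeps 23 and receives 3.4 × 23 × 5/18 = 21.72 from the habitat fund, for a payoff of 44.72.

44.72 dollars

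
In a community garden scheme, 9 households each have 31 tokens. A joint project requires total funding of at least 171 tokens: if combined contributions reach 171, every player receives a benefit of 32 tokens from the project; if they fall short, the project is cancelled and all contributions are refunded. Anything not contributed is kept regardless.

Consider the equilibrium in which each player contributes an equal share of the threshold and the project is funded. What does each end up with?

Equal share of the threshold: 171/9 = 19.
At this profile no one gains by cutting their contribution: any cut drops the total below 171, the project is cancelled, contributions are refunded, and the deviator ends with 31, which is less than 31 − 19 + 32 = 44. Contributing more than 19 just wastes the excess. So contributing exactly 19 is a best response.
Each player's payoff: 31 − 19 + 32 = 44.

44 tokens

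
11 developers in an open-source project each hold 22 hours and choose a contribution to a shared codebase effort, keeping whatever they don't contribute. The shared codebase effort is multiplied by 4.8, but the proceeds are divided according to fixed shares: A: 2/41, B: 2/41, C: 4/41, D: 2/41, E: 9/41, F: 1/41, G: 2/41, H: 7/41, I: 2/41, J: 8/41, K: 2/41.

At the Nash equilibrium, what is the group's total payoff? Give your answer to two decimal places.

Each unit j contributes comes back to j as 4.8 × (j's share), so j prefers to contribute only if that share exceeds 1/4.8 = 0.2083; otherwise keeping the unit dominates.
E alone (share 9/41) is above the threshold, contributing 22; the remaining 10 contribute 0. Total contributed: 22.
The shared codebase effort pays out 4.8 × 22 = 105.60 in total (split across the unequal shares, but the aggregate is all that matters for the group sum).
The 10 free-riders keep 22 each, adding 220. Group total = 220 + 105.60 = 325.60.

325.60 hours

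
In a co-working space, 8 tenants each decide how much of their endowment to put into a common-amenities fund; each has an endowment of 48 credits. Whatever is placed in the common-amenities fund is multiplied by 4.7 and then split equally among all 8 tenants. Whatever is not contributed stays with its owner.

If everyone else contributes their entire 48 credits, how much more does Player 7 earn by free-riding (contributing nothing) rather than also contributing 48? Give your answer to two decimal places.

Switching from a contribution of 48 to 0 lets Player 7 keep an extra 48 credits, but lowers the common-amenities fund by 48, which costs Player 7 their own share of that drop: 4.7/8 × 48 = 28.20.
Net gain = 48 − 28.20 = 19.80. The private return per contributed unit (0.5875) is below 1, so free-riding is indeed the best response regardless of what the others do.

19.80 credits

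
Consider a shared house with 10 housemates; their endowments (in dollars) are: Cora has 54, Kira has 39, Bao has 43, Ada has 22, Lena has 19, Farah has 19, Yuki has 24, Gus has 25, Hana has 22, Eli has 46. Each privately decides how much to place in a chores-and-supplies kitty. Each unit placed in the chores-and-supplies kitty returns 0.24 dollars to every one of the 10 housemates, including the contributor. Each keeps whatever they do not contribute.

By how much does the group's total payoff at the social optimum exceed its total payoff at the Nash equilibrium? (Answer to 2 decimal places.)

The private return per contributed unit is 0.24 < 1 for everyone, so the Nash equilibrium is zero contribution and the group total is Σ E_j = 54 + 39 + 43 + 22 + 19 + 19 + 24 + 25 + 22 + 46 = 313.
Each contributed unit returns 2.400 to the group, so the social optimum is full contribution by everyone: group total = 2.400 × 313 = 751.20.
Efficiency loss = (2.400 − 1) × 313 = 438.20.

438.20 dollars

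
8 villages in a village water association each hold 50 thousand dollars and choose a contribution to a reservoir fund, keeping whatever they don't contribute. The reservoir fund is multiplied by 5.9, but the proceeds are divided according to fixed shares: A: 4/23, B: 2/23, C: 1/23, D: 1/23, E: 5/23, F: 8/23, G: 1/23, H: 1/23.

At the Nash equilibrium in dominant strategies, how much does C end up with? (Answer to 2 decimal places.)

A player with share s gets back 5.9·s per unit contributed, so full contribution is dominant for anyone with s > 1/5.9 = 0.1695 and zero contribution is dominant for anyone below.
A, E and F are above the threshold, contributing 50 each; the remaining 5 contribute 0. Total contributed: 150.
C keeps 50 and receives 5.9 × 150 × 1/23 = 38.48 from the reservoir fund, for a payoff of 88.48.

88.48 thousand dollars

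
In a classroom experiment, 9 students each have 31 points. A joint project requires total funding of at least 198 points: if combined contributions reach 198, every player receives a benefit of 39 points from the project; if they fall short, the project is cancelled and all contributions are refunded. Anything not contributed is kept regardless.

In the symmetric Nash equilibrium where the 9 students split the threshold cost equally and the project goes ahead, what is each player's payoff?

Equal share of the threshold: 198/9 = 22.
At this profile no one gains by cutting their contribution: any cut drops the total below 198, the project is cancelled, contributions are refunded, and the deviator ends with 31, which is less than 31 − 22 + 39 = 48. Contributing more than 22 just wastes the excess. So contributing exactly 22 is a best response.
Each player's payoff: 31 − 22 + 39 = 48.

48 points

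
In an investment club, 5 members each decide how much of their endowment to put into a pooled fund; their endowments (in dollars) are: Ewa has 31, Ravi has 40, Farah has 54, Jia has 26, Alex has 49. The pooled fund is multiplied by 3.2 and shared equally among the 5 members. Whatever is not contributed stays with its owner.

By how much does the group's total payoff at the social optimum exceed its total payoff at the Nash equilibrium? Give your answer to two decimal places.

440.00 dollars

The private return per contributed unit is 3.2/5 = 0.6400 < 1 for every player regardless of endowment, so the Nash equilibrium is zero contribution and the group total is Σ E_j = 31 + 40 + 54 + 26 + 49 = 200.
Each contributed unit returns 3.200 to the group, so the social optimum is full contribution by everyone: group total = 3.200 × 200 = 640.00.
Efficiency loss = (3.200 − 1) × 200 = 440.00.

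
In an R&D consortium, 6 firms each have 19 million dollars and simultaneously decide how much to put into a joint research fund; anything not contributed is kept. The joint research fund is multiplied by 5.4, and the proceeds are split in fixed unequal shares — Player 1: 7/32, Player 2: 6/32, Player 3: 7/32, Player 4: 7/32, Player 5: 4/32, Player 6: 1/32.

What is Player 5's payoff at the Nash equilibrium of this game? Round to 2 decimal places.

70.30 million dollars

Player j's private return per contributed unit is 5.4 × (j's share). Contributing is weakly dominant for j when that share is at least 1/5.4 = 0.1852, and contributing 0 is dominant otherwise.
Player 1, Player 2, Player 3 and Player 4 clear that bar, contributing 19 each; the remaining 2 contribute 0. Total contributed: 76.
Player 5 keeps 19 and receives 5.4 × 76 × 4/32 = 51.30 from the joint research fund, for a payoff of 70.30.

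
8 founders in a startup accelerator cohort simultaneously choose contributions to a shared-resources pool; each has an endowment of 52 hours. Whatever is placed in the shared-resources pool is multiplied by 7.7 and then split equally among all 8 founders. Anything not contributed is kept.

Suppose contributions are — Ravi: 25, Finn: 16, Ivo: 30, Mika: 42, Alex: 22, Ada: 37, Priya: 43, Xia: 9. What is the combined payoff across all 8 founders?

1916.80 hours

Total contributed: 25 + 16 + 30 + 42 + 22 + 37 + 43 + 9 = 224; total kept: 8 × 52 − 224 = 192.
The shared-resources pool pays out 7.7 × 224 = 1724.80 in aggregate.
Group total = 192 + 1724.80 = 1916.80.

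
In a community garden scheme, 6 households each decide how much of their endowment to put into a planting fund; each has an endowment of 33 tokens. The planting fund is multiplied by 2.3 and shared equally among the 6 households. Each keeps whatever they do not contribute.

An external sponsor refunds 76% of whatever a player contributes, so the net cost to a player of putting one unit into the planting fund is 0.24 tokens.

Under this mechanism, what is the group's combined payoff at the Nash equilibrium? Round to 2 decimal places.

605.88 tokens

Under the mechanism each unit contributed yields (2.3/6) / 0.24 = 1.5972 back to its contributor per unit of net cost, which exceeds 1, making full contribution the dominant choice for everyone.
So the Nash equilibrium is full contribution by all 6; the group earns 6 × (33 × 0.76 + 2.3 × 33) = 605.88.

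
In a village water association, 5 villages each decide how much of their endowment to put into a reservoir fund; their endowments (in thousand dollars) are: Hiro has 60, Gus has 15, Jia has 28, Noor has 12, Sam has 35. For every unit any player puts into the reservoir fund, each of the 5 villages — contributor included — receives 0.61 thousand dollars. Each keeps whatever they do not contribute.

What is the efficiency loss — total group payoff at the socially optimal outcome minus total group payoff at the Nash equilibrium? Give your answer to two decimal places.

307.50 thousand dollars

The private return per contributed unit is 0.61 < 1 for everyone, so the Nash equilibrium is zero contribution and the group total is Σ E_j = 60 + 15 + 28 + 12 + 35 = 150.
Each contributed unit returns 3.050 to the group, so the social optimum is full contribution by everyone: group total = 3.050 × 150 = 457.50.
Efficiency loss = (3.050 − 1) × 150 = 307.50.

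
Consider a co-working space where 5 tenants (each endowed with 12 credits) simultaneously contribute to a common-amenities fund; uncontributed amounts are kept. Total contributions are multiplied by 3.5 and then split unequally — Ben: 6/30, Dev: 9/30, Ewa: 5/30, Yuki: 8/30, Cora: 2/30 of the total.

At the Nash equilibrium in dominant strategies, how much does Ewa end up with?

19.00 credits

Each unit j contributes comes back to j as 3.5 × (j's share), so j prefers to contribute only if that share exceeds 1/3.5 = 0.2857; otherwise keeping the unit dominates.
The only share above 0.2857 is Dev's 9/30, contributing 12; the remaining 4 contribute 0. Total contributed: 12.
Ewa keeps 12 and receives 3.5 × 12 × 5/30 = 7.00 from the common-amenities fund, for a payoff of 19.00.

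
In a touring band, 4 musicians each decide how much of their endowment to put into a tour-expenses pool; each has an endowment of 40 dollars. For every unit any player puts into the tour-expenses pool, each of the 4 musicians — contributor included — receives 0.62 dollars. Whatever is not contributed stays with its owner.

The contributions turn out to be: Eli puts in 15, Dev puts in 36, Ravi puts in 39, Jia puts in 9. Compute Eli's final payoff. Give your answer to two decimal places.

Total contributed: 15 + 36 + 39 + 9 = 99.
Each receives 0.62 × 99 = 61.38 from the tour-expenses pool.
Eli keeps 40 − 15 = 25, so Eli's payoff is 25 + 61.38 = 86.38.

86.38 dollars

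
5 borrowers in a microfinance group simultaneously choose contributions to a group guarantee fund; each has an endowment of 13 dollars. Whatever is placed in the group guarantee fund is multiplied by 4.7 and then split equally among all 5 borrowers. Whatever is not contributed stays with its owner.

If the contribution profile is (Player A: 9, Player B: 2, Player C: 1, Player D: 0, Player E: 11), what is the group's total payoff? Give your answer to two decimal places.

150.10 dollars

Total contributed: 9 + 2 + 1 + 0 + 11 = 23; total kept: 5 × 13 − 23 = 42.
The group guarantee fund pays out 4.7 × 23 = 108.10 in aggregate.
Group total = 42 + 108.10 = 150.10.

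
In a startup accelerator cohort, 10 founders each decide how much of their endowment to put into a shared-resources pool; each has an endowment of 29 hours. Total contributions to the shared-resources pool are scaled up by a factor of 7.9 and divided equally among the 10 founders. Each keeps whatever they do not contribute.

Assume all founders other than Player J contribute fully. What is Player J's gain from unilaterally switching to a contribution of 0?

Switching from a contribution of 29 to 0 lets Player J keep an extra 29 hours, but lowers the shared-resources pool by 29, which costs Player J their own share of that drop: 7.9/10 × 29 = 22.91.
Net gain = 29 − 22.91 = 6.09. The private return per contributed unit (0.7900) is below 1, so free-riding is indeed the best response regardless of what the others do.

6.09 hours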